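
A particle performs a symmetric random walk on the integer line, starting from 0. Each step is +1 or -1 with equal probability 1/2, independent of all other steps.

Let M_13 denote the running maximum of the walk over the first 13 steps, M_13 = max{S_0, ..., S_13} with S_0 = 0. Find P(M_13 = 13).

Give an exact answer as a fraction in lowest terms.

Answer: 1/8192

Derivation:
Let M_13 = max(S_0,...,S_13). Use the reflection principle: for j ≥ 1, #{paths with M_13 ≥ j} = #{S_13 ≥ j} + #{S_13 ≥ j+1}.
By reflection, #{M_13 ≥ 13} = #{S_13 ≥ 13} + #{S_13 ≥ 14} = 1 + 0 = 1.
#{M_13 ≥ 14} = #{S_13 ≥ 14} + #{S_13 ≥ 15} = 0 + 0 = 0.
#{M_13 = 13} = 1 - 0 = 1.
P(M_13 = 13) = 1/8192 = 1/8192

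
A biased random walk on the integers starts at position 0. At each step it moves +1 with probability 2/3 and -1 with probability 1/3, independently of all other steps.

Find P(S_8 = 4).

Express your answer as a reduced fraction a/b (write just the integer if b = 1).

To reach position 4 after 8 steps: need 6 steps of +1 and 2 steps of -1.
Number of such sequences: C(8,6) = 28
Each has probability (2/3)^6 · (1/3)^2 = 64/6561
P = 28 · 64/6561 = 1792/6561

Answer: 1792/6561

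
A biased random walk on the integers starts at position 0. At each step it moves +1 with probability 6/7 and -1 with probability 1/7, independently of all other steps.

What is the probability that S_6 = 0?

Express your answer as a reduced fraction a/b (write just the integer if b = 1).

To be at 0 after 6 steps: need exactly 3 steps of +1 and 3 of -1.
Number of such sequences: C(6,3) = 20
Each has probability (6/7)^3 · (1/7)^3 = 216/117649
P = 20 · 216/117649 = 4320/117649

Answer: 4320/117649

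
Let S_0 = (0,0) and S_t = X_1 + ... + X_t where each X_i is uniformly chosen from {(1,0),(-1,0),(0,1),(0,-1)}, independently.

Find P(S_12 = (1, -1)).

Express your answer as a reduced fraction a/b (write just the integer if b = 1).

Answer: 22869/524288

Derivation:
Let h be the number of horizontal steps (so 12-h are vertical). To end at (1,-1) need (h+1)/2 right-steps and ((12-h)-1)/2 up-steps.
Sum over h with 1 ≤ h ≤ 11, h ≡ 1 (mod 2), 12-h ≡ 1 (mod 2):
h=1: C(12,1)·C(1,1)·C(11,5) = 12·1·462 = 5544
h=3: C(12,3)·C(3,2)·C(9,4) = 220·3·126 = 83160
h=5: C(12,5)·C(5,3)·C(7,3) = 792·10·35 = 277200
h=7: C(12,7)·C(7,4)·C(5,2) = 792·35·10 = 277200
h=9: C(12,9)·C(9,5)·C(3,1) = 220·126·3 = 83160
h=11: C(12,11)·C(11,6)·C(1,0) = 12·462·1 = 5544
Total favorable: 731808
Total paths: 4^12 = 16777216
P = 731808/16777216 = 22869/524288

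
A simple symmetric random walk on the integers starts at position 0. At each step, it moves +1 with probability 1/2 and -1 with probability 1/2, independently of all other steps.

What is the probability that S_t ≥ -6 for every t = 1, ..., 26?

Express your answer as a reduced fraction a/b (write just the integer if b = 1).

Let f(t,s) = #length-t paths at position s with S_1..S_t all ≥ -6.
f(t,s) = f(t-1,s-1) + f(t-1,s+1) for s ≥ -6; f(t,s) = 0 for s < -6.
t=0: f(0,0)=1
t=1: f(1,-1)=1 f(1,1)=1
t=2: f(2,-2)=1 f(2,0)=2 f(2,2)=1
t=3: f(3,-3)=1 f(3,-1)=3 f(3,1)=3 f(3,3)=1
t=4: f(4,-4)=1 f(4,-2)=4 f(4,0)=6 f(4,2)=4 f(4,4)=1
t=5: f(5,-5)=1 f(5,-3)=5 f(5,-1)=10 f(5,1)=10 f(5,3)=5 f(5,5)=1
t=6: f(6,-6)=1 f(6,-4)=6 f(6,-2)=15 f(6,0)=20 f(6,2)=15 f(6,4)=6 f(6,6)=1
t=7: f(7,-5)=7 f(7,-3)=21 f(7,-1)=35 f(7,1)=35 f(7,3)=21 f(7,5)=7 f(7,7)=1
t=8: f(8,-6)=7 f(8,-4)=28 f(8,-2)=56 f(8,0)=70 f(8,2)=56 f(8,4)=28 f(8,6)=8 f(8,8)=1
t=9: f(9,-5)=35 f(9,-3)=84 f(9,-1)=126 f(9,1)=126 f(9,3)=84 f(9,5)=36 f(9,7)=9 f(9,9)=1
t=10: f(10,-6)=35 f(10,-4)=119 f(10,-2)=210 f(10,0)=252 f(10,2)=210 f(10,4)=120 f(10,6)=45 f(10,8)=10 f(10,10)=1
t=11: f(11,-5)=154 f(11,-3)=329 f(11,-1)=462 f(11,1)=462 f(11,3)=330 f(11,5)=165 f(11,7)=55 f(11,9)=11 f(11,11)=1
t=12: f(12,-6)=154 f(12,-4)=483 f(12,-2)=791 f(12,0)=924 f(12,2)=792 f(12,4)=495 f(12,6)=220 f(12,8)=66 f(12,10)=12 f(12,12)=1
t=13: f(13,-5)=637 f(13,-3)=1274 f(13,-1)=1715 f(13,1)=1716 f(13,3)=1287 f(13,5)=715 f(13,7)=286 f(13,9)=78 f(13,11)=13 f(13,13)=1
t=14: f(14,-6)=637 f(14,-4)=1911 f(14,-2)=2989 f(14,0)=3431 f(14,2)=3003 f(14,4)=2002 f(14,6)=1001 f(14,8)=364 f(14,10)=91 f(14,12)=14 f(14,14)=1
t=15: f(15,-5)=2548 f(15,-3)=4900 f(15,-1)=6420 f(15,1)=6434 f(15,3)=5005 f(15,5)=3003 f(15,7)=1365 f(15,9)=455 f(15,11)=105 f(15,13)=15 f(15,15)=1
t=16: f(16,-6)=2548 f(16,-4)=7448 f(16,-2)=11320 f(16,0)=12854 f(16,2)=11439 f(16,4)=8008 f(16,6)=4368 f(16,8)=1820 f(16,10)=560 f(16,12)=120 f(16,14)=16 f(16,16)=1
t=17: f(17,-5)=9996 f(17,-3)=18768 f(17,-1)=24174 f(17,1)=24293 f(17,3)=19447 f(17,5)=12376 f(17,7)=6188 f(17,9)=2380 f(17,11)=680 f(17,13)=136 f(17,15)=17 f(17,17)=1
t=18: f(18,-6)=9996 f(18,-4)=28764 f(18,-2)=42942 f(18,0)=48467 f(18,2)=43740 f(18,4)=31823 f(18,6)=18564 f(18,8)=8568 f(18,10)=3060 f(18,12)=816 f(18,14)=153 f(18,16)=18 f(18,18)=1
t=19: f(19,-5)=38760 f(19,-3)=71706 f(19,-1)=91409 f(19,1)=92207 f(19,3)=75563 f(19,5)=50387 f(19,7)=27132 f(19,9)=11628 f(19,11)=3876 f(19,13)=969 f(19,15)=171 f(19,17)=19 f(19,19)=1
t=20: f(20,-6)=38760 f(20,-4)=110466 f(20,-2)=163115 f(20,0)=183616 f(20,2)=167770 f(20,4)=125950 f(20,6)=77519 f(20,8)=38760 f(20,10)=15504 f(20,12)=4845 f(20,14)=1140 f(20,16)=190 f(20,18)=20 f(20,20)=1
t=21: f(21,-5)=149226 f(21,-3)=273581 f(21,-1)=346731 f(21,1)=351386 f(21,3)=293720 f(21,5)=203469 f(21,7)=116279 f(21,9)=54264 f(21,11)=20349 f(21,13)=5985 f(21,15)=1330 f(21,17)=210 f(21,19)=21 f(21,21)=1
t=22: f(22,-6)=149226 f(22,-4)=422807 f(22,-2)=620312 f(22,0)=698117 f(22,2)=645106 f(22,4)=497189 f(22,6)=319748 f(22,8)=170543 f(22,10)=74613 f(22,12)=26334 f(22,14)=7315 f(22,16)=1540 f(22,18)=231 f(22,20)=22 f(22,22)=1
t=23: f(23,-5)=572033 f(23,-3)=1043119 f(23,-1)=1318429 f(23,1)=1343223 f(23,3)=1142295 f(23,5)=816937 f(23,7)=490291 f(23,9)=245156 f(23,11)=100947 f(23,13)=33649 f(23,15)=8855 f(23,17)=1771 f(23,19)=253 f(23,21)=23 f(23,23)=1
t=24: f(24,-6)=572033 f(24,-4)=1615152 f(24,-2)=2361548 f(24,0)=2661652 f(24,2)=2485518 f(24,4)=1959232 f(24,6)=1307228 f(24,8)=735447 f(24,10)=346103 f(24,12)=134596 f(24,14)=42504 f(24,16)=10626 f(24,18)=2024 f(24,20)=276 f(24,22)=24 f(24,24)=1
t=25: f(25,-5)=2187185 f(25,-3)=3976700 f(25,-1)=5023200 f(25,1)=5147170 f(25,3)=4444750 f(25,5)=3266460 f(25,7)=2042675 f(25,9)=1081550 f(25,11)=480699 f(25,13)=177100 f(25,15)=53130 f(25,17)=12650 f(25,19)=2300 f(25,21)=300 f(25,23)=25 f(25,25)=1
t=26: f(26,-6)=2187185 f(26,-4)=6163885 f(26,-2)=8999900 f(26,0)=10170370 f(26,2)=9591920 f(26,4)=7711210 f(26,6)=5309135 f(26,8)=3124225 f(26,10)=1562249 f(26,12)=657799 f(26,14)=230230 f(26,16)=65780 f(26,18)=14950 f(26,20)=2600 f(26,22)=325 f(26,24)=26 f(26,26)=1
Σ_s f(26,s) = 55791790
P = 55791790/67108864 = 27895895/33554432

Answer: 27895895/33554432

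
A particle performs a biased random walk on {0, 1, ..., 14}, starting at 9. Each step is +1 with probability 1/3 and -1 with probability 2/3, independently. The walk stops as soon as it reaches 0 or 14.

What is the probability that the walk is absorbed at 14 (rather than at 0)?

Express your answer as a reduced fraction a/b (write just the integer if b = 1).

Biased walk: p = 1/3, q = 2/3, r = q/p = 2
Gambler's ruin: P(hit 14 before 0 | start at 9) = (1 - r^a)/(1 - r^N)
r^9 = 512; r^14 = 16384
P = (1 - 512) / (1 - 16384) = -511 / -16383 = 511/16383

Answer: 511/16383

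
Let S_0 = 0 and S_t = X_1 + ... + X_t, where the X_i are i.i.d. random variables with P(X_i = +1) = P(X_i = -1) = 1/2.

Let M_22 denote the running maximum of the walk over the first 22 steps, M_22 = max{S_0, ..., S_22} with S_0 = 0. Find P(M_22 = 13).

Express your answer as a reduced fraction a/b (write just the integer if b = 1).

Answer: 7315/4194304

Derivation:
Let M_22 = max(S_0,...,S_22). Use the reflection principle: for j ≥ 1, #{paths with M_22 ≥ j} = #{S_22 ≥ j} + #{S_22 ≥ j+1}.
By reflection, #{M_22 ≥ 13} = #{S_22 ≥ 13} + #{S_22 ≥ 14} = 9109 + 9109 = 18218.
#{M_22 ≥ 14} = #{S_22 ≥ 14} + #{S_22 ≥ 15} = 9109 + 1794 = 10903.
#{M_22 = 13} = 18218 - 10903 = 7315.
P(M_22 = 13) = 7315/4194304 = 7315/4194304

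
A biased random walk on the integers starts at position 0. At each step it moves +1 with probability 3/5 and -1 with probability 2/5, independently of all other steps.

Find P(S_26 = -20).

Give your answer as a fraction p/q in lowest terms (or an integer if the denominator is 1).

Answer: 23555211264/59604644775390625

Derivation:
To reach position -20 after 26 steps: need 3 steps of +1 and 23 steps of -1.
Number of such sequences: C(26,3) = 2600
Each has probability (3/5)^3 · (2/5)^23 = 226492416/1490116119384765625
P = 2600 · 226492416/1490116119384765625 = 23555211264/59604644775390625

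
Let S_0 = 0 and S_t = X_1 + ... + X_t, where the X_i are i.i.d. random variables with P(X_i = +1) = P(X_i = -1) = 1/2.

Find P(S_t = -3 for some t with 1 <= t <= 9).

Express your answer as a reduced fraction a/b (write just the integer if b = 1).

Count via complement. Let g(t,s) = #length-t paths at position s with S_1..S_t all ≠ -3.
g(t,s) = g(t-1,s-1) + g(t-1,s+1) for s ≠ -3; g(t,-3) = 0.
t=0: g(0,0)=1
t=1: g(1,-1)=1 g(1,1)=1
t=2: g(2,-2)=1 g(2,0)=2 g(2,2)=1
t=3: g(3,-1)=3 g(3,1)=3 g(3,3)=1
t=4: g(4,-2)=3 g(4,0)=6 g(4,2)=4 g(4,4)=1
t=5: g(5,-1)=9 g(5,1)=10 g(5,3)=5 g(5,5)=1
t=6: g(6,-2)=9 g(6,0)=19 g(6,2)=15 g(6,4)=6 g(6,6)=1
t=7: g(7,-1)=28 g(7,1)=34 g(7,3)=21 g(7,5)=7 g(7,7)=1
t=8: g(8,-2)=28 g(8,0)=62 g(8,2)=55 g(8,4)=28 g(8,6)=8 g(8,8)=1
t=9: g(9,-1)=90 g(9,1)=117 g(9,3)=83 g(9,5)=36 g(9,7)=9 g(9,9)=1
Paths never hitting -3: Σ_s g(9,s) = 336
Paths hitting -3: 2^9 - 336 = 176
P = 176/512 = 11/32

Answer: 11/32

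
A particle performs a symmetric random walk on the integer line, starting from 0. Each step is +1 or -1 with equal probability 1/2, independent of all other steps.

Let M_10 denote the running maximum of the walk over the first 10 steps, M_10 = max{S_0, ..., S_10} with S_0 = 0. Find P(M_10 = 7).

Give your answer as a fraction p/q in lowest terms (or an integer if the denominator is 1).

Let M_10 = max(S_0,...,S_10). Use the reflection principle: for j ≥ 1, #{paths with M_10 ≥ j} = #{S_10 ≥ j} + #{S_10 ≥ j+1}.
By reflection, #{M_10 ≥ 7} = #{S_10 ≥ 7} + #{S_10 ≥ 8} = 11 + 11 = 22.
#{M_10 ≥ 8} = #{S_10 ≥ 8} + #{S_10 ≥ 9} = 11 + 1 = 12.
#{M_10 = 7} = 22 - 12 = 10.
P(M_10 = 7) = 10/1024 = 5/512

Answer: 5/512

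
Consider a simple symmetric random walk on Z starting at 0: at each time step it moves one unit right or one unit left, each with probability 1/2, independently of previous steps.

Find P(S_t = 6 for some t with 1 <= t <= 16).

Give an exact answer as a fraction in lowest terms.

Answer: 4701/32768

Derivation:
Count via complement. Let g(t,s) = #length-t paths at position s with S_1..S_t all ≠ 6.
g(t,s) = g(t-1,s-1) + g(t-1,s+1) for s ≠ 6; g(t,6) = 0.
t=0: g(0,0)=1
t=1: g(1,-1)=1 g(1,1)=1
t=2: g(2,-2)=1 g(2,0)=2 g(2,2)=1
t=3: g(3,-3)=1 g(3,-1)=3 g(3,1)=3 g(3,3)=1
t=4: g(4,-4)=1 g(4,-2)=4 g(4,0)=6 g(4,2)=4 g(4,4)=1
t=5: g(5,-5)=1 g(5,-3)=5 g(5,-1)=10 g(5,1)=10 g(5,3)=5 g(5,5)=1
t=6: g(6,-6)=1 g(6,-4)=6 g(6,-2)=15 g(6,0)=20 g(6,2)=15 g(6,4)=6
t=7: g(7,-7)=1 g(7,-5)=7 g(7,-3)=21 g(7,-1)=35 g(7,1)=35 g(7,3)=21 g(7,5)=6
t=8: g(8,-8)=1 g(8,-6)=8 g(8,-4)=28 g(8,-2)=56 g(8,0)=70 g(8,2)=56 g(8,4)=27
t=9: g(9,-9)=1 g(9,-7)=9 g(9,-5)=36 g(9,-3)=84 g(9,-1)=126 g(9,1)=126 g(9,3)=83 g(9,5)=27
t=10: g(10,-10)=1 g(10,-8)=10 g(10,-6)=45 g(10,-4)=120 g(10,-2)=210 g(10,0)=252 g(10,2)=209 g(10,4)=110
t=11: g(11,-11)=1 g(11,-9)=11 g(11,-7)=55 g(11,-5)=165 g(11,-3)=330 g(11,-1)=462 g(11,1)=461 g(11,3)=319 g(11,5)=110
t=12: g(12,-12)=1 g(12,-10)=12 g(12,-8)=66 g(12,-6)=220 g(12,-4)=495 g(12,-2)=792 g(12,0)=923 g(12,2)=780 g(12,4)=429
t=13: g(13,-13)=1 g(13,-11)=13 g(13,-9)=78 g(13,-7)=286 g(13,-5)=715 g(13,-3)=1287 g(13,-1)=1715 g(13,1)=1703 g(13,3)=1209 g(13,5)=429
t=14: g(14,-14)=1 g(14,-12)=14 g(14,-10)=91 g(14,-8)=364 g(14,-6)=1001 g(14,-4)=2002 g(14,-2)=3002 g(14,0)=3418 g(14,2)=2912 g(14,4)=1638
t=15: g(15,-15)=1 g(15,-13)=15 g(15,-11)=105 g(15,-9)=455 g(15,-7)=1365 g(15,-5)=3003 g(15,-3)=5004 g(15,-1)=6420 g(15,1)=6330 g(15,3)=4550 g(15,5)=1638
t=16: g(16,-16)=1 g(16,-14)=16 g(16,-12)=120 g(16,-10)=560 g(16,-8)=1820 g(16,-6)=4368 g(16,-4)=8007 g(16,-2)=11424 g(16,0)=12750 g(16,2)=10880 g(16,4)=6188
Paths never hitting 6: Σ_s g(16,s) = 56134
Paths hitting 6: 2^16 - 56134 = 9402
P = 9402/65536 = 4701/32768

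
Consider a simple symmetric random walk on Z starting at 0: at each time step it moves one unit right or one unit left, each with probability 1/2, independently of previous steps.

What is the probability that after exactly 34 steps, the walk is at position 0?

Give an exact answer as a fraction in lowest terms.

To return to 0 after 34 steps: need exactly 17 steps of +1 and 17 of -1.
Favorable paths: C(34,17) = 2333606220
Total paths: 2^34 = 17179869184
P = 2333606220/17179869184 = 583401555/4294967296

Answer: 583401555/4294967296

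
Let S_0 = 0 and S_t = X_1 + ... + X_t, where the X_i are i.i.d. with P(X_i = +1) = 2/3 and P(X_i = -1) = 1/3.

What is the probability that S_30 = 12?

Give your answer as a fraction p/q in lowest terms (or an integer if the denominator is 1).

Answer: 10001422745600/68630377364883

Derivation:
To reach position 12 after 30 steps: need 21 steps of +1 and 9 steps of -1.
Number of such sequences: C(30,21) = 14307150
Each has probability (2/3)^21 · (1/3)^9 = 2097152/205891132094649
P = 14307150 · 2097152/205891132094649 = 10001422745600/68630377364883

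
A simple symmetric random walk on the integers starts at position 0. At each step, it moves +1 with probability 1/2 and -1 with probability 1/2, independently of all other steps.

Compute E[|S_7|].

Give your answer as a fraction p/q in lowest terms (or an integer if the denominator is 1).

S_7 takes values m ≡ 1 (mod 2) with |m| ≤ 7; P(S_7=m) = C(7,(7+m)/2)/2^7.
Total paths: 2^7 = 128
Distribution: P(S=-7)=1/128, P(S=-5)=7/128, P(S=-3)=21/128, P(S=-1)=35/128, P(S=1)=35/128, P(S=3)=21/128, P(S=5)=7/128, P(S=7)=1/128
E[|S_7|] = Σ_m |m|·P(S_7=m) = 280/128 = 35/16

Answer: 35/16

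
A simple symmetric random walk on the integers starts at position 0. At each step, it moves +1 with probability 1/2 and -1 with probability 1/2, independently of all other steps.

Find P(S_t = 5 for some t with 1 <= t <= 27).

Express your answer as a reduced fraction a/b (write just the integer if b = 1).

Answer: 46295513/134217728

Derivation:
Count via complement. Let g(t,s) = #length-t paths at position s with S_1..S_t all ≠ 5.
g(t,s) = g(t-1,s-1) + g(t-1,s+1) for s ≠ 5; g(t,5) = 0.
t=0: g(0,0)=1
t=1: g(1,-1)=1 g(1,1)=1
t=2: g(2,-2)=1 g(2,0)=2 g(2,2)=1
t=3: g(3,-3)=1 g(3,-1)=3 g(3,1)=3 g(3,3)=1
t=4: g(4,-4)=1 g(4,-2)=4 g(4,0)=6 g(4,2)=4 g(4,4)=1
t=5: g(5,-5)=1 g(5,-3)=5 g(5,-1)=10 g(5,1)=10 g(5,3)=5
t=6: g(6,-6)=1 g(6,-4)=6 g(6,-2)=15 g(6,0)=20 g(6,2)=15 g(6,4)=5
t=7: g(7,-7)=1 g(7,-5)=7 g(7,-3)=21 g(7,-1)=35 g(7,1)=35 g(7,3)=20
t=8: g(8,-8)=1 g(8,-6)=8 g(8,-4)=28 g(8,-2)=56 g(8,0)=70 g(8,2)=55 g(8,4)=20
t=9: g(9,-9)=1 g(9,-7)=9 g(9,-5)=36 g(9,-3)=84 g(9,-1)=126 g(9,1)=125 g(9,3)=75
t=10: g(10,-10)=1 g(10,-8)=10 g(10,-6)=45 g(10,-4)=120 g(10,-2)=210 g(10,0)=251 g(10,2)=200 g(10,4)=75
t=11: g(11,-11)=1 g(11,-9)=11 g(11,-7)=55 g(11,-5)=165 g(11,-3)=330 g(11,-1)=461 g(11,1)=451 g(11,3)=275
t=12: g(12,-12)=1 g(12,-10)=12 g(12,-8)=66 g(12,-6)=220 g(12,-4)=495 g(12,-2)=791 g(12,0)=912 g(12,2)=726 g(12,4)=275
t=13: g(13,-13)=1 g(13,-11)=13 g(13,-9)=78 g(13,-7)=286 g(13,-5)=715 g(13,-3)=1286 g(13,-1)=1703 g(13,1)=1638 g(13,3)=1001
t=14: g(14,-14)=1 g(14,-12)=14 g(14,-10)=91 g(14,-8)=364 g(14,-6)=1001 g(14,-4)=2001 g(14,-2)=2989 g(14,0)=3341 g(14,2)=2639 g(14,4)=1001
t=15: g(15,-15)=1 g(15,-13)=15 g(15,-11)=105 g(15,-9)=455 g(15,-7)=1365 g(15,-5)=3002 g(15,-3)=4990 g(15,-1)=6330 g(15,1)=5980 g(15,3)=3640
t=16: g(16,-16)=1 g(16,-14)=16 g(16,-12)=120 g(16,-10)=560 g(16,-8)=1820 g(16,-6)=4367 g(16,-4)=7992 g(16,-2)=11320 g(16,0)=12310 g(16,2)=9620 g(16,4)=3640
t=17: g(17,-17)=1 g(17,-15)=17 g(17,-13)=136 g(17,-11)=680 g(17,-9)=2380 g(17,-7)=6187 g(17,-5)=12359 g(17,-3)=19312 g(17,-1)=23630 g(17,1)=21930 g(17,3)=13260
t=18: g(18,-18)=1 g(18,-16)=18 g(18,-14)=153 g(18,-12)=816 g(18,-10)=3060 g(18,-8)=8567 g(18,-6)=18546 g(18,-4)=31671 g(18,-2)=42942 g(18,0)=45560 g(18,2)=35190 g(18,4)=13260
t=19: g(19,-19)=1 g(19,-17)=19 g(19,-15)=171 g(19,-13)=969 g(19,-11)=3876 g(19,-9)=11627 g(19,-7)=27113 g(19,-5)=50217 g(19,-3)=74613 g(19,-1)=88502 g(19,1)=80750 g(19,3)=48450
t=20: g(20,-20)=1 g(20,-18)=20 g(20,-16)=190 g(20,-14)=1140 g(20,-12)=4845 g(20,-10)=15503 g(20,-8)=38740 g(20,-6)=77330 g(20,-4)=124830 g(20,-2)=163115 g(20,0)=169252 g(20,2)=129200 g(20,4)=48450
t=21: g(21,-21)=1 g(21,-19)=21 g(21,-17)=210 g(21,-15)=1330 g(21,-13)=5985 g(21,-11)=20348 g(21,-9)=54243 g(21,-7)=116070 g(21,-5)=202160 g(21,-3)=287945 g(21,-1)=332367 g(21,1)=298452 g(21,3)=177650
t=22: g(22,-22)=1 g(22,-20)=22 g(22,-18)=231 g(22,-16)=1540 g(22,-14)=7315 g(22,-12)=26333 g(22,-10)=74591 g(22,-8)=170313 g(22,-6)=318230 g(22,-4)=490105 g(22,-2)=620312 g(22,0)=630819 g(22,2)=476102 g(22,4)=177650
t=23: g(23,-23)=1 g(23,-21)=23 g(23,-19)=253 g(23,-17)=1771 g(23,-15)=8855 g(23,-13)=33648 g(23,-11)=100924 g(23,-9)=244904 g(23,-7)=488543 g(23,-5)=808335 g(23,-3)=1110417 g(23,-1)=1251131 g(23,1)=1106921 g(23,3)=653752
t=24: g(24,-24)=1 g(24,-22)=24 g(24,-20)=276 g(24,-18)=2024 g(24,-16)=10626 g(24,-14)=42503 g(24,-12)=134572 g(24,-10)=345828 g(24,-8)=733447 g(24,-6)=1296878 g(24,-4)=1918752 g(24,-2)=2361548 g(24,0)=2358052 g(24,2)=1760673 g(24,4)=653752
t=25: g(25,-25)=1 g(25,-23)=25 g(25,-21)=300 g(25,-19)=2300 g(25,-17)=12650 g(25,-15)=53129 g(25,-13)=177075 g(25,-11)=480400 g(25,-9)=1079275 g(25,-7)=2030325 g(25,-5)=3215630 g(25,-3)=4280300 g(25,-1)=4719600 g(25,1)=4118725 g(25,3)=2414425
t=26: g(26,-26)=1 g(26,-24)=26 g(26,-22)=325 g(26,-20)=2600 g(26,-18)=14950 g(26,-16)=65779 g(26,-14)=230204 g(26,-12)=657475 g(26,-10)=1559675 g(26,-8)=3109600 g(26,-6)=5245955 g(26,-4)=7495930 g(26,-2)=8999900 g(26,0)=8838325 g(26,2)=6533150 g(26,4)=2414425
t=27: g(27,-27)=1 g(27,-25)=27 g(27,-23)=351 g(27,-21)=2925 g(27,-19)=17550 g(27,-17)=80729 g(27,-15)=295983 g(27,-13)=887679 g(27,-11)=2217150 g(27,-9)=4669275 g(27,-7)=8355555 g(27,-5)=12741885 g(27,-3)=16495830 g(27,-1)=17838225 g(27,1)=15371475 g(27,3)=8947575
Paths never hitting 5: Σ_s g(27,s) = 87922215
Paths hitting 5: 2^27 - 87922215 = 46295513
P = 46295513/134217728 = 46295513/134217728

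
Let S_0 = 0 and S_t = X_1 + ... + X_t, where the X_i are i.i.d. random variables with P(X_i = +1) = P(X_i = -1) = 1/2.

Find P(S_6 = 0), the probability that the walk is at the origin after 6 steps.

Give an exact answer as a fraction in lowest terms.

Answer: 5/16

Derivation:
To return to 0 after 6 steps: need exactly 3 steps of +1 and 3 of -1.
Favorable paths: C(6,3) = 20
Total paths: 2^6 = 64
P = 20/64 = 5/16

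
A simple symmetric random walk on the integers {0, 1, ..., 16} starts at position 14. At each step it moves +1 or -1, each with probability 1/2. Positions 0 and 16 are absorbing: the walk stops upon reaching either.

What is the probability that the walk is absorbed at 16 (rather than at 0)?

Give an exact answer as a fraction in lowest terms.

Symmetric walk (p = 1/2): the harmonic-function argument gives P(hit 16 before 0 | start at 14) = a/N.
P = 14/16 = 7/8

Answer: 7/8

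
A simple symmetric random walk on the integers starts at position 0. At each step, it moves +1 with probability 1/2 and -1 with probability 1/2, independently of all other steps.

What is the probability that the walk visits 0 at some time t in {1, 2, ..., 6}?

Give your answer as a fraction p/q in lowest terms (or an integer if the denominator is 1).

Count via complement. Let g(t,s) = #length-t paths at position s with S_1..S_t all ≠ 0.
g(t,s) = g(t-1,s-1) + g(t-1,s+1) for s ≠ 0; g(t,0) = 0.
t=0: g(0,0)=1
t=1: g(1,-1)=1 g(1,1)=1
t=2: g(2,-2)=1 g(2,2)=1
t=3: g(3,-3)=1 g(3,-1)=1 g(3,1)=1 g(3,3)=1
t=4: g(4,-4)=1 g(4,-2)=2 g(4,2)=2 g(4,4)=1
t=5: g(5,-5)=1 g(5,-3)=3 g(5,-1)=2 g(5,1)=2 g(5,3)=3 g(5,5)=1
t=6: g(6,-6)=1 g(6,-4)=4 g(6,-2)=5 g(6,2)=5 g(6,4)=4 g(6,6)=1
Paths never hitting 0: Σ_s g(6,s) = 20
Paths hitting 0: 2^6 - 20 = 44
P = 44/64 = 11/16

Answer: 11/16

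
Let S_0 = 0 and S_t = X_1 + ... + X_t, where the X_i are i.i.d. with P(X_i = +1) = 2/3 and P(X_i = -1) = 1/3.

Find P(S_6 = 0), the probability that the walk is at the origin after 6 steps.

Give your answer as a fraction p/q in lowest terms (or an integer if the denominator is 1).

Answer: 160/729

Derivation:
To be at 0 after 6 steps: need exactly 3 steps of +1 and 3 of -1.
Number of such sequences: C(6,3) = 20
Each has probability (2/3)^3 · (1/3)^3 = 8/729
P = 20 · 8/729 = 160/729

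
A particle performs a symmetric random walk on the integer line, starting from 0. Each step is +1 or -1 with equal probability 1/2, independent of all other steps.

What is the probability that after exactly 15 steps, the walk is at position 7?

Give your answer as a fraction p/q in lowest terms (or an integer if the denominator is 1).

To reach position 7 after 15 steps: need 11 steps of +1 and 4 of -1.
Favorable paths: C(15,11) = 1365
Total paths: 2^15 = 32768
P = 1365/32768 = 1365/32768

Answer: 1365/32768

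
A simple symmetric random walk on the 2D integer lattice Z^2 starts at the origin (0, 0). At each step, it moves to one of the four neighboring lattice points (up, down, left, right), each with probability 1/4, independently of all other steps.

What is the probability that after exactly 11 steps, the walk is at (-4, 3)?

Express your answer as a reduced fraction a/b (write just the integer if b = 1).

Let h be the number of horizontal steps (so 11-h are vertical). To end at (-4,3) need (h-4)/2 right-steps and ((11-h)+3)/2 up-steps.
Sum over h with 4 ≤ h ≤ 8, h ≡ 0 (mod 2), 11-h ≡ 1 (mod 2):
h=4: C(11,4)·C(4,0)·C(7,5) = 330·1·21 = 6930
h=6: C(11,6)·C(6,1)·C(5,4) = 462·6·5 = 13860
h=8: C(11,8)·C(8,2)·C(3,3) = 165·28·1 = 4620
Total favorable: 25410
Total paths: 4^11 = 4194304
P = 25410/4194304 = 12705/2097152

Answer: 12705/2097152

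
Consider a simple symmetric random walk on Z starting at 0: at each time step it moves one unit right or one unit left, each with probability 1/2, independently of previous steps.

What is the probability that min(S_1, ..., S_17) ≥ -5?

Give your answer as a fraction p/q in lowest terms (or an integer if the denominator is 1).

Let f(t,s) = #length-t paths at position s with S_1..S_t all ≥ -5.
f(t,s) = f(t-1,s-1) + f(t-1,s+1) for s ≥ -5; f(t,s) = 0 for s < -5.
t=0: f(0,0)=1
t=1: f(1,-1)=1 f(1,1)=1
t=2: f(2,-2)=1 f(2,0)=2 f(2,2)=1
t=3: f(3,-3)=1 f(3,-1)=3 f(3,1)=3 f(3,3)=1
t=4: f(4,-4)=1 f(4,-2)=4 f(4,0)=6 f(4,2)=4 f(4,4)=1
t=5: f(5,-5)=1 f(5,-3)=5 f(5,-1)=10 f(5,1)=10 f(5,3)=5 f(5,5)=1
t=6: f(6,-4)=6 f(6,-2)=15 f(6,0)=20 f(6,2)=15 f(6,4)=6 f(6,6)=1
t=7: f(7,-5)=6 f(7,-3)=21 f(7,-1)=35 f(7,1)=35 f(7,3)=21 f(7,5)=7 f(7,7)=1
t=8: f(8,-4)=27 f(8,-2)=56 f(8,0)=70 f(8,2)=56 f(8,4)=28 f(8,6)=8 f(8,8)=1
t=9: f(9,-5)=27 f(9,-3)=83 f(9,-1)=126 f(9,1)=126 f(9,3)=84 f(9,5)=36 f(9,7)=9 f(9,9)=1
t=10: f(10,-4)=110 f(10,-2)=209 f(10,0)=252 f(10,2)=210 f(10,4)=120 f(10,6)=45 f(10,8)=10 f(10,10)=1
t=11: f(11,-5)=110 f(11,-3)=319 f(11,-1)=461 f(11,1)=462 f(11,3)=330 f(11,5)=165 f(11,7)=55 f(11,9)=11 f(11,11)=1
t=12: f(12,-4)=429 f(12,-2)=780 f(12,0)=923 f(12,2)=792 f(12,4)=495 f(12,6)=220 f(12,8)=66 f(12,10)=12 f(12,12)=1
t=13: f(13,-5)=429 f(13,-3)=1209 f(13,-1)=1703 f(13,1)=1715 f(13,3)=1287 f(13,5)=715 f(13,7)=286 f(13,9)=78 f(13,11)=13 f(13,13)=1
t=14: f(14,-4)=1638 f(14,-2)=2912 f(14,0)=3418 f(14,2)=3002 f(14,4)=2002 f(14,6)=1001 f(14,8)=364 f(14,10)=91 f(14,12)=14 f(14,14)=1
t=15: f(15,-5)=1638 f(15,-3)=4550 f(15,-1)=6330 f(15,1)=6420 f(15,3)=5004 f(15,5)=3003 f(15,7)=1365 f(15,9)=455 f(15,11)=105 f(15,13)=15 f(15,15)=1
t=16: f(16,-4)=6188 f(16,-2)=10880 f(16,0)=12750 f(16,2)=11424 f(16,4)=8007 f(16,6)=4368 f(16,8)=1820 f(16,10)=560 f(16,12)=120 f(16,14)=16 f(16,16)=1
t=17: f(17,-5)=6188 f(17,-3)=17068 f(17,-1)=23630 f(17,1)=24174 f(17,3)=19431 f(17,5)=12375 f(17,7)=6188 f(17,9)=2380 f(17,11)=680 f(17,13)=136 f(17,15)=17 f(17,17)=1
Σ_s f(17,s) = 112268
P = 112268/131072 = 28067/32768

Answer: 28067/32768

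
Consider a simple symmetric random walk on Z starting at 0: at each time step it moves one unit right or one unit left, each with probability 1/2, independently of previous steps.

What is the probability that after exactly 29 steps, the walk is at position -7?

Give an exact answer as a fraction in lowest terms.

To reach position -7 after 29 steps: need 11 steps of +1 and 18 of -1.
Favorable paths: C(29,11) = 34597290
Total paths: 2^29 = 536870912
P = 34597290/536870912 = 17298645/268435456

Answer: 17298645/268435456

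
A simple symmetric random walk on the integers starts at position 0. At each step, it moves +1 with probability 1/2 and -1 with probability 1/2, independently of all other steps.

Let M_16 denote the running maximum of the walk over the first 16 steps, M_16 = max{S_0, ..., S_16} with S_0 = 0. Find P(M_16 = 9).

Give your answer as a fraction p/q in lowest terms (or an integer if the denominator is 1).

Let M_16 = max(S_0,...,S_16). Use the reflection principle: for j ≥ 1, #{paths with M_16 ≥ j} = #{S_16 ≥ j} + #{S_16 ≥ j+1}.
By reflection, #{M_16 ≥ 9} = #{S_16 ≥ 9} + #{S_16 ≥ 10} = 697 + 697 = 1394.
#{M_16 ≥ 10} = #{S_16 ≥ 10} + #{S_16 ≥ 11} = 697 + 137 = 834.
#{M_16 = 9} = 1394 - 834 = 560.
P(M_16 = 9) = 560/65536 = 35/4096

Answer: 35/4096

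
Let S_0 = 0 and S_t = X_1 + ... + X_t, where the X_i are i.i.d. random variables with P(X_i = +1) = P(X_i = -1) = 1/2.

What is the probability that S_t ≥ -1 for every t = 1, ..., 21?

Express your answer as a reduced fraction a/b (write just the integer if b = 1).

Answer: 88179/262144

Derivation:
Let f(t,s) = #length-t paths at position s with S_1..S_t all ≥ -1.
f(t,s) = f(t-1,s-1) + f(t-1,s+1) for s ≥ -1; f(t,s) = 0 for s < -1.
t=0: f(0,0)=1
t=1: f(1,-1)=1 f(1,1)=1
t=2: f(2,0)=2 f(2,2)=1
t=3: f(3,-1)=2 f(3,1)=3 f(3,3)=1
t=4: f(4,0)=5 f(4,2)=4 f(4,4)=1
t=5: f(5,-1)=5 f(5,1)=9 f(5,3)=5 f(5,5)=1
t=6: f(6,0)=14 f(6,2)=14 f(6,4)=6 f(6,6)=1
t=7: f(7,-1)=14 f(7,1)=28 f(7,3)=20 f(7,5)=7 f(7,7)=1
t=8: f(8,0)=42 f(8,2)=48 f(8,4)=27 f(8,6)=8 f(8,8)=1
t=9: f(9,-1)=42 f(9,1)=90 f(9,3)=75 f(9,5)=35 f(9,7)=9 f(9,9)=1
t=10: f(10,0)=132 f(10,2)=165 f(10,4)=110 f(10,6)=44 f(10,8)=10 f(10,10)=1
t=11: f(11,-1)=132 f(11,1)=297 f(11,3)=275 f(11,5)=154 f(11,7)=54 f(11,9)=11 f(11,11)=1
t=12: f(12,0)=429 f(12,2)=572 f(12,4)=429 f(12,6)=208 f(12,8)=65 f(12,10)=12 f(12,12)=1
t=13: f(13,-1)=429 f(13,1)=1001 f(13,3)=1001 f(13,5)=637 f(13,7)=273 f(13,9)=77 f(13,11)=13 f(13,13)=1
t=14: f(14,0)=1430 f(14,2)=2002 f(14,4)=1638 f(14,6)=910 f(14,8)=350 f(14,10)=90 f(14,12)=14 f(14,14)=1
t=15: f(15,-1)=1430 f(15,1)=3432 f(15,3)=3640 f(15,5)=2548 f(15,7)=1260 f(15,9)=440 f(15,11)=104 f(15,13)=15 f(15,15)=1
t=16: f(16,0)=4862 f(16,2)=7072 f(16,4)=6188 f(16,6)=3808 f(16,8)=1700 f(16,10)=544 f(16,12)=119 f(16,14)=16 f(16,16)=1
t=17: f(17,-1)=4862 f(17,1)=11934 f(17,3)=13260 f(17,5)=9996 f(17,7)=5508 f(17,9)=2244 f(17,11)=663 f(17,13)=135 f(17,15)=17 f(17,17)=1
t=18: f(18,0)=16796 f(18,2)=25194 f(18,4)=23256 f(18,6)=15504 f(18,8)=7752 f(18,10)=2907 f(18,12)=798 f(18,14)=152 f(18,16)=18 f(18,18)=1
t=19: f(19,-1)=16796 f(19,1)=41990 f(19,3)=48450 f(19,5)=38760 f(19,7)=23256 f(19,9)=10659 f(19,11)=3705 f(19,13)=950 f(19,15)=170 f(19,17)=19 f(19,19)=1
t=20: f(20,0)=58786 f(20,2)=90440 f(20,4)=87210 f(20,6)=62016 f(20,8)=33915 f(20,10)=14364 f(20,12)=4655 f(20,14)=1120 f(20,16)=189 f(20,18)=20 f(20,20)=1
t=21: f(21,-1)=58786 f(21,1)=149226 f(21,3)=177650 f(21,5)=149226 f(21,7)=95931 f(21,9)=48279 f(21,11)=19019 f(21,13)=5775 f(21,15)=1309 f(21,17)=209 f(21,19)=21 f(21,21)=1
Σ_s f(21,s) = 705432
P = 705432/2097152 = 88179/262144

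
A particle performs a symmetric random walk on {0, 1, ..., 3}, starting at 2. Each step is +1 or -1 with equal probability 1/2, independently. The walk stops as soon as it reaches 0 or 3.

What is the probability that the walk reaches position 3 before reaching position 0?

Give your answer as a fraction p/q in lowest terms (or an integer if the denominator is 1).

Answer: 2/3

Derivation:
Symmetric walk (p = 1/2): the harmonic-function argument gives P(hit 3 before 0 | start at 2) = a/N.
P = 2/3 = 2/3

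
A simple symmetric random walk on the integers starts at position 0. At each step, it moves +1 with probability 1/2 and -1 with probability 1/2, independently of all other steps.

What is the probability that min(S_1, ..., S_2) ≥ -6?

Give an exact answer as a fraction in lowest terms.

Let f(t,s) = #length-t paths at position s with S_1..S_t all ≥ -6.
f(t,s) = f(t-1,s-1) + f(t-1,s+1) for s ≥ -6; f(t,s) = 0 for s < -6.
t=0: f(0,0)=1
t=1: f(1,-1)=1 f(1,1)=1
t=2: f(2,-2)=1 f(2,0)=2 f(2,2)=1
Σ_s f(2,s) = 4
P = 4/4 = 1

Answer: 1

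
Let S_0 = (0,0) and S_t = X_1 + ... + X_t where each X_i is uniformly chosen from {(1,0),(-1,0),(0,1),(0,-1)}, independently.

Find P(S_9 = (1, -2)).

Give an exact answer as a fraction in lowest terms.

Answer: 1323/32768

Derivation:
Let h be the number of horizontal steps (so 9-h are vertical). To end at (1,-2) need (h+1)/2 right-steps and ((9-h)-2)/2 up-steps.
Sum over h with 1 ≤ h ≤ 7, h ≡ 1 (mod 2), 9-h ≡ 0 (mod 2):
h=1: C(9,1)·C(1,1)·C(8,3) = 9·1·56 = 504
h=3: C(9,3)·C(3,2)·C(6,2) = 84·3·15 = 3780
h=5: C(9,5)·C(5,3)·C(4,1) = 126·10·4 = 5040
h=7: C(9,7)·C(7,4)·C(2,0) = 36·35·1 = 1260
Total favorable: 10584
Total paths: 4^9 = 262144
P = 10584/262144 = 1323/32768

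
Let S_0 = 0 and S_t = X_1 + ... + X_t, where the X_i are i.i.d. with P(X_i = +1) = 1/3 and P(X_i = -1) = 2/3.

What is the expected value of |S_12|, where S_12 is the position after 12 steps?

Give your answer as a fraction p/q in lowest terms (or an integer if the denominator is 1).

S_12 takes values m ≡ 0 (mod 2) with |m| ≤ 12; P(S_12=m) = C(12,(12+m)/2) · (1/3)^((12+m)/2) · (2/3)^((12-m)/2).
Distribution: P(S=-12)=4096/531441, P(S=-10)=8192/177147, P(S=-8)=22528/177147, P(S=-6)=112640/531441, P(S=-4)=14080/59049, P(S=-2)=11264/59049, P(S=0)=19712/177147, P(S=2)=2816/59049, P(S=4)=880/59049, P(S=6)=1760/531441, P(S=8)=88/177147, P(S=10)=8/177147, P(S=12)=1/531441
E[|S_12|] = Σ_m |m|·P(S_12=m) = 257372/59049

Answer: 257372/59049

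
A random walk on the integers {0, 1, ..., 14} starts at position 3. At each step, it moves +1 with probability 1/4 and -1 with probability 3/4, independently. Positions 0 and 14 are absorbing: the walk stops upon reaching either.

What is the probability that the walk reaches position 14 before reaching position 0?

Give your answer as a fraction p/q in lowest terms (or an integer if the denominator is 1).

Biased walk: p = 1/4, q = 3/4, r = q/p = 3
Gambler's ruin: P(hit 14 before 0 | start at 3) = (1 - r^a)/(1 - r^N)
r^3 = 27; r^14 = 4782969
P = (1 - 27) / (1 - 4782969) = -26 / -4782968 = 13/2391484

Answer: 13/2391484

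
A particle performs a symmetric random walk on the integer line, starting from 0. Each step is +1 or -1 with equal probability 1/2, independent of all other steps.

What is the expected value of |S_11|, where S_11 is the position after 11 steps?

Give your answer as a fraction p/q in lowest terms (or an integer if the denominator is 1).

Answer: 693/256

Derivation:
S_11 takes values m ≡ 1 (mod 2) with |m| ≤ 11; P(S_11=m) = C(11,(11+m)/2)/2^11.
Total paths: 2^11 = 2048
Distribution: P(S=-11)=1/2048, P(S=-9)=11/2048, P(S=-7)=55/2048, P(S=-5)=165/2048, P(S=-3)=330/2048, P(S=-1)=462/2048, P(S=1)=462/2048, P(S=3)=330/2048, P(S=5)=165/2048, P(S=7)=55/2048, P(S=9)=11/2048, P(S=11)=1/2048
E[|S_11|] = Σ_m |m|·P(S_11=m) = 5544/2048 = 693/256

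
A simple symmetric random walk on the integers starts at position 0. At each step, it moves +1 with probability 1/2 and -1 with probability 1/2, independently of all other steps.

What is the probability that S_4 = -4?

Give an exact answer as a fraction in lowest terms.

Answer: 1/16

Derivation:
To reach position -4 after 4 steps: need 0 steps of +1 and 4 of -1.
Favorable paths: C(4,0) = 1
Total paths: 2^4 = 16
P = 1/16 = 1/16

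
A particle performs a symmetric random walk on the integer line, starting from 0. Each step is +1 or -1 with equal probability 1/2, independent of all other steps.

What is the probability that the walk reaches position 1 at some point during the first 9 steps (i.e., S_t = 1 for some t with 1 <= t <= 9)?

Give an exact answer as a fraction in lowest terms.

Answer: 193/256

Derivation:
Count via complement. Let g(t,s) = #length-t paths at position s with S_1..S_t all ≠ 1.
g(t,s) = g(t-1,s-1) + g(t-1,s+1) for s ≠ 1; g(t,1) = 0.
t=0: g(0,0)=1
t=1: g(1,-1)=1
t=2: g(2,-2)=1 g(2,0)=1
t=3: g(3,-3)=1 g(3,-1)=2
t=4: g(4,-4)=1 g(4,-2)=3 g(4,0)=2
t=5: g(5,-5)=1 g(5,-3)=4 g(5,-1)=5
t=6: g(6,-6)=1 g(6,-4)=5 g(6,-2)=9 g(6,0)=5
t=7: g(7,-7)=1 g(7,-5)=6 g(7,-3)=14 g(7,-1)=14
t=8: g(8,-8)=1 g(8,-6)=7 g(8,-4)=20 g(8,-2)=28 g(8,0)=14
t=9: g(9,-9)=1 g(9,-7)=8 g(9,-5)=27 g(9,-3)=48 g(9,-1)=42
Paths never hitting 1: Σ_s g(9,s) = 126
Paths hitting 1: 2^9 - 126 = 386
P = 386/512 = 193/256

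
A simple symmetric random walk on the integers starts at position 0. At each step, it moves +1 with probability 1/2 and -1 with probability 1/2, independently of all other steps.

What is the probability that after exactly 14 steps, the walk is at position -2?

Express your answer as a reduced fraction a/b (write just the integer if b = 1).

Answer: 3003/16384

Derivation:
To reach position -2 after 14 steps: need 6 steps of +1 and 8 of -1.
Favorable paths: C(14,6) = 3003
Total paths: 2^14 = 16384
P = 3003/16384 = 3003/16384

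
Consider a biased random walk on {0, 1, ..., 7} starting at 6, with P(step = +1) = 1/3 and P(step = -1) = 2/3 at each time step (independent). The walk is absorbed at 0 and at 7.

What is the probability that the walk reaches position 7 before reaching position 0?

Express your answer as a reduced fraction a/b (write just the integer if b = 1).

Biased walk: p = 1/3, q = 2/3, r = q/p = 2
Gambler's ruin: P(hit 7 before 0 | start at 6) = (1 - r^a)/(1 - r^N)
r^6 = 64; r^7 = 128
P = (1 - 64) / (1 - 128) = -63 / -127 = 63/127

Answer: 63/127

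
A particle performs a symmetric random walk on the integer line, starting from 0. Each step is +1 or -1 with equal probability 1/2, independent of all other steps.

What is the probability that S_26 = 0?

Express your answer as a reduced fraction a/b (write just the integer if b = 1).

Answer: 1300075/8388608

Derivation:
To return to 0 after 26 steps: need exactly 13 steps of +1 and 13 of -1.
Favorable paths: C(26,13) = 10400600
Total paths: 2^26 = 67108864
P = 10400600/67108864 = 1300075/8388608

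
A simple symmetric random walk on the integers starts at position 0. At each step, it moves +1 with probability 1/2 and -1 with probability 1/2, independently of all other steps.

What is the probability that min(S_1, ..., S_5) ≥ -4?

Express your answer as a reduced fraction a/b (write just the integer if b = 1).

Let f(t,s) = #length-t paths at position s with S_1..S_t all ≥ -4.
f(t,s) = f(t-1,s-1) + f(t-1,s+1) for s ≥ -4; f(t,s) = 0 for s < -4.
t=0: f(0,0)=1
t=1: f(1,-1)=1 f(1,1)=1
t=2: f(2,-2)=1 f(2,0)=2 f(2,2)=1
t=3: f(3,-3)=1 f(3,-1)=3 f(3,1)=3 f(3,3)=1
t=4: f(4,-4)=1 f(4,-2)=4 f(4,0)=6 f(4,2)=4 f(4,4)=1
t=5: f(5,-3)=5 f(5,-1)=10 f(5,1)=10 f(5,3)=5 f(5,5)=1
Σ_s f(5,s) = 31
P = 31/32 = 31/32

Answer: 31/32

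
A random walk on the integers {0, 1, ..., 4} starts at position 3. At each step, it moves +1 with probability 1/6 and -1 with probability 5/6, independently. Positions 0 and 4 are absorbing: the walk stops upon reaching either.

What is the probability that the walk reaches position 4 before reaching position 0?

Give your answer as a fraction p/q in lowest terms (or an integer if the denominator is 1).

Biased walk: p = 1/6, q = 5/6, r = q/p = 5
Gambler's ruin: P(hit 4 before 0 | start at 3) = (1 - r^a)/(1 - r^N)
r^3 = 125; r^4 = 625
P = (1 - 125) / (1 - 625) = -124 / -624 = 31/156

Answer: 31/156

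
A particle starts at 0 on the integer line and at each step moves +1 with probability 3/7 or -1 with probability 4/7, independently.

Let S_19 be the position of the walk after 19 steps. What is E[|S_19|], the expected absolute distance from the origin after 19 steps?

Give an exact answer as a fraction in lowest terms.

Answer: 6764553079999483/1628413597910449

Derivation:
S_19 takes values m ≡ 1 (mod 2) with |m| ≤ 19; P(S_19=m) = C(19,(19+m)/2) · (3/7)^((19+m)/2) · (4/7)^((19-m)/2).
Distribution: P(S=-19)=274877906944/11398895185373143, P(S=-17)=3917010173952/11398895185373143, P(S=-15)=26439818674176/11398895185373143, P(S=-13)=112369229365248/11398895185373143, P(S=-11)=337107688095744/11398895185373143, P(S=-9)=758492298215424/11398895185373143, P(S=-7)=189623074553856/1628413597910449, P(S=-5)=1848824976900096/11398895185373143, P(S=-3)=2079928099012608/11398895185373143, P(S=-1)=1906600757428224/11398895185373143, P(S=1)=1429950568071168/11398895185373143, P(S=3)=877469666770944/11398895185373143, P(S=5)=438734833385472/11398895185373143, P(S=7)=25311625003008/1628413597910449, P(S=9)=56951156256768/11398895185373143, P(S=11)=14237789064192/11398895185373143, P(S=13)=2669585449536/11398895185373143, P(S=15)=353327485968/11398895185373143, P(S=17)=29443957164/11398895185373143, P(S=19)=1162261467/11398895185373143
E[|S_19|] = Σ_m |m|·P(S_19=m) = 6764553079999483/1628413597910449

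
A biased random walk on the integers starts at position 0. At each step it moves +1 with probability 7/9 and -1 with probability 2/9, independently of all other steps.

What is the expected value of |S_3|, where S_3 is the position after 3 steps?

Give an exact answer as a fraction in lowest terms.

S_3 takes values m ≡ 1 (mod 2) with |m| ≤ 3; P(S_3=m) = C(3,(3+m)/2) · (7/9)^((3+m)/2) · (2/9)^((3-m)/2).
Distribution: P(S=-3)=8/729, P(S=-1)=28/243, P(S=1)=98/243, P(S=3)=343/729
E[|S_3|] = Σ_m |m|·P(S_3=m) = 53/27

Answer: 53/27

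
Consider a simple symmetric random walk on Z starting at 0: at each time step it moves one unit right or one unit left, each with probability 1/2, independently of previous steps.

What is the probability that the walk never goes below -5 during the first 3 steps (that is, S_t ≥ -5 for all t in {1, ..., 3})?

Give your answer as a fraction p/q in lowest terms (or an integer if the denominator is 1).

Answer: 1

Derivation:
Let f(t,s) = #length-t paths at position s with S_1..S_t all ≥ -5.
f(t,s) = f(t-1,s-1) + f(t-1,s+1) for s ≥ -5; f(t,s) = 0 for s < -5.
t=0: f(0,0)=1
t=1: f(1,-1)=1 f(1,1)=1
t=2: f(2,-2)=1 f(2,0)=2 f(2,2)=1
t=3: f(3,-3)=1 f(3,-1)=3 f(3,1)=3 f(3,3)=1
Σ_s f(3,s) = 8
P = 8/8 = 1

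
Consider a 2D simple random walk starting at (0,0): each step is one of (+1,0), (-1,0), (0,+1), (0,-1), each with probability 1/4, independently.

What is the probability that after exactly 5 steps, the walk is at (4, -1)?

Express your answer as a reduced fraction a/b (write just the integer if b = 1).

Let h be the number of horizontal steps (so 5-h are vertical). To end at (4,-1) need (h+4)/2 right-steps and ((5-h)-1)/2 up-steps.
Sum over h with 4 ≤ h ≤ 4, h ≡ 0 (mod 2), 5-h ≡ 1 (mod 2):
h=4: C(5,4)·C(4,4)·C(1,0) = 5·1·1 = 5
Total favorable: 5
Total paths: 4^5 = 1024
P = 5/1024 = 5/1024

Answer: 5/1024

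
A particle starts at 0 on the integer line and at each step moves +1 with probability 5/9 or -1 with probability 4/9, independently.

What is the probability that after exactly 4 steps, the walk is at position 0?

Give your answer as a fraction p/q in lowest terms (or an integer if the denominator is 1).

Answer: 800/2187

Derivation:
To be at 0 after 4 steps: need exactly 2 steps of +1 and 2 of -1.
Number of such sequences: C(4,2) = 6
Each has probability (5/9)^2 · (4/9)^2 = 400/6561
P = 6 · 400/6561 = 800/2187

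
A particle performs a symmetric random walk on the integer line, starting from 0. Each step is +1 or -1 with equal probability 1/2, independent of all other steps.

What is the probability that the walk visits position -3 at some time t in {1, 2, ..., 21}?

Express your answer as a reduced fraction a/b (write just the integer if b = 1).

Answer: 548895/1048576

Derivation:
Count via complement. Let g(t,s) = #length-t paths at position s with S_1..S_t all ≠ -3.
g(t,s) = g(t-1,s-1) + g(t-1,s+1) for s ≠ -3; g(t,-3) = 0.
t=0: g(0,0)=1
t=1: g(1,-1)=1 g(1,1)=1
t=2: g(2,-2)=1 g(2,0)=2 g(2,2)=1
t=3: g(3,-1)=3 g(3,1)=3 g(3,3)=1
t=4: g(4,-2)=3 g(4,0)=6 g(4,2)=4 g(4,4)=1
t=5: g(5,-1)=9 g(5,1)=10 g(5,3)=5 g(5,5)=1
t=6: g(6,-2)=9 g(6,0)=19 g(6,2)=15 g(6,4)=6 g(6,6)=1
t=7: g(7,-1)=28 g(7,1)=34 g(7,3)=21 g(7,5)=7 g(7,7)=1
t=8: g(8,-2)=28 g(8,0)=62 g(8,2)=55 g(8,4)=28 g(8,6)=8 g(8,8)=1
t=9: g(9,-1)=90 g(9,1)=117 g(9,3)=83 g(9,5)=36 g(9,7)=9 g(9,9)=1
t=10: g(10,-2)=90 g(10,0)=207 g(10,2)=200 g(10,4)=119 g(10,6)=45 g(10,8)=10 g(10,10)=1
t=11: g(11,-1)=297 g(11,1)=407 g(11,3)=319 g(11,5)=164 g(11,7)=55 g(11,9)=11 g(11,11)=1
t=12: g(12,-2)=297 g(12,0)=704 g(12,2)=726 g(12,4)=483 g(12,6)=219 g(12,8)=66 g(12,10)=12 g(12,12)=1
t=13: g(13,-1)=1001 g(13,1)=1430 g(13,3)=1209 g(13,5)=702 g(13,7)=285 g(13,9)=78 g(13,11)=13 g(13,13)=1
t=14: g(14,-2)=1001 g(14,0)=2431 g(14,2)=2639 g(14,4)=1911 g(14,6)=987 g(14,8)=363 g(14,10)=91 g(14,12)=14 g(14,14)=1
t=15: g(15,-1)=3432 g(15,1)=5070 g(15,3)=4550 g(15,5)=2898 g(15,7)=1350 g(15,9)=454 g(15,11)=105 g(15,13)=15 g(15,15)=1
t=16: g(16,-2)=3432 g(16,0)=8502 g(16,2)=9620 g(16,4)=7448 g(16,6)=4248 g(16,8)=1804 g(16,10)=559 g(16,12)=120 g(16,14)=16 g(16,16)=1
t=17: g(17,-1)=11934 g(17,1)=18122 g(17,3)=17068 g(17,5)=11696 g(17,7)=6052 g(17,9)=2363 g(17,11)=679 g(17,13)=136 g(17,15)=17 g(17,17)=1
t=18: g(18,-2)=11934 g(18,0)=30056 g(18,2)=35190 g(18,4)=28764 g(18,6)=17748 g(18,8)=8415 g(18,10)=3042 g(18,12)=815 g(18,14)=153 g(18,16)=18 g(18,18)=1
t=19: g(19,-1)=41990 g(19,1)=65246 g(19,3)=63954 g(19,5)=46512 g(19,7)=26163 g(19,9)=11457 g(19,11)=3857 g(19,13)=968 g(19,15)=171 g(19,17)=19 g(19,19)=1
t=20: g(20,-2)=41990 g(20,0)=107236 g(20,2)=129200 g(20,4)=110466 g(20,6)=72675 g(20,8)=37620 g(20,10)=15314 g(20,12)=4825 g(20,14)=1139 g(20,16)=190 g(20,18)=20 g(20,20)=1
t=21: g(21,-1)=149226 g(21,1)=236436 g(21,3)=239666 g(21,5)=183141 g(21,7)=110295 g(21,9)=52934 g(21,11)=20139 g(21,13)=5964 g(21,15)=1329 g(21,17)=210 g(21,19)=21 g(21,21)=1
Paths never hitting -3: Σ_s g(21,s) = 999362
Paths hitting -3: 2^21 - 999362 = 1097790
P = 1097790/2097152 = 548895/1048576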